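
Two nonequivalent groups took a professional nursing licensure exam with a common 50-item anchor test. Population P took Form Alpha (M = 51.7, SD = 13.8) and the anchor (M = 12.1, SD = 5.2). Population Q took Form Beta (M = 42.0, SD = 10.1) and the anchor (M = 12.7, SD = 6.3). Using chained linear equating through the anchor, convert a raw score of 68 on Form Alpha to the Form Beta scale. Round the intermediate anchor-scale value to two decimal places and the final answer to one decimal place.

50.9

Form Alpha → anchor (Population P): v = (5.2/13.8)(68 − 51.7) + 12.1 = 18.24
anchor → Form Beta (Population Q): y = (10.1/6.3)(18.24 − 12.7) + 42.0 = 50.9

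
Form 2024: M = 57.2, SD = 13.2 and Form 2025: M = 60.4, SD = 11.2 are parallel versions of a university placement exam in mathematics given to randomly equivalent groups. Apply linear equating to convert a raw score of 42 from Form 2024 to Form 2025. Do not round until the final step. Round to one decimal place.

Linear equating: y = (SD_Y/SD_X)(x − M_X) + M_Y
y = (11.2/13.2)(42 − 57.2) + 60.4
y = 0.848485 × -15.2 + 60.4 = -12.8970 + 60.4 = 47.5

47.5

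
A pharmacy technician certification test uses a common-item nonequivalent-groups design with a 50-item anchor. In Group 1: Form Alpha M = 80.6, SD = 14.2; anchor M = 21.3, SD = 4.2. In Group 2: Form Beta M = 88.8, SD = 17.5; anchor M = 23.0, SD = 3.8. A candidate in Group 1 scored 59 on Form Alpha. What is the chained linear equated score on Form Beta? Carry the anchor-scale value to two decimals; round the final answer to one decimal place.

51.5

Form Alpha → anchor (Group 1): v = (4.2/14.2)(59 − 80.6) + 21.3 = 14.91
anchor → Form Beta (Group 2): y = (17.5/3.8)(14.91 − 23.0) + 88.8 = 51.5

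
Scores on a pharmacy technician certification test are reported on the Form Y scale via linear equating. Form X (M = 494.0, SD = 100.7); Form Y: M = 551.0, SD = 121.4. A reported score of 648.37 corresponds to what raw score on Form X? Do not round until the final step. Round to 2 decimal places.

Invert y = (SD_Y/SD_X)(x − M_X) + M_Y:
x = (SD_X/SD_Y)(y − M_Y) + M_X = (100.7/121.4)(648.37 − 551.0) + 494.0
x = 0.829489 × 97.370 + 494.0 = 574.77

574.77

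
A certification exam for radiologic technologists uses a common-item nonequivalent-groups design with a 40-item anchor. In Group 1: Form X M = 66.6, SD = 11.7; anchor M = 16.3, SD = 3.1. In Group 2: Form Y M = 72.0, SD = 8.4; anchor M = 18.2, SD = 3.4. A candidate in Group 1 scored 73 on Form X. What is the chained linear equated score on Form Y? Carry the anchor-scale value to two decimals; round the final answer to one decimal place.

71.5

Form X → anchor (Group 1): v = (3.1/11.7)(73 − 66.6) + 16.3 = 18.00
anchor → Form Y (Group 2): y = (8.4/3.4)(18.00 − 18.2) + 72.0 = 71.5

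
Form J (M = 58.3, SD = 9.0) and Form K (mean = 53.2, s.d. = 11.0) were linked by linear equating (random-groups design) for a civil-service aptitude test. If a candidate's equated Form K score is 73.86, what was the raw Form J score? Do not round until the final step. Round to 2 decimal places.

Invert y = (SD_Y/SD_X)(x − M_X) + M_Y:
x = (SD_X/SD_Y)(y − M_Y) + M_X = (9.0/11.0)(73.86 − 53.2) + 58.3
x = 0.818182 × 20.660 + 58.3 = 75.20

75.20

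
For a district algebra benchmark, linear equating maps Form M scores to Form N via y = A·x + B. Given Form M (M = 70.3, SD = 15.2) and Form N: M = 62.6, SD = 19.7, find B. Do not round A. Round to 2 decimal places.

A = SD_Y / SD_X = 19.7 / 15.2 = 1.296053
B = M_Y − A·M_X = 62.6 − 1.296053 × 70.3 = -28.51

-28.51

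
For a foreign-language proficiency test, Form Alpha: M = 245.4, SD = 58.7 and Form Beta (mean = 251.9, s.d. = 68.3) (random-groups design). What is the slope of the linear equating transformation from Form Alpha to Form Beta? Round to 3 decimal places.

1.164

A = SD_Y / SD_X = 68.3 / 58.7 = 1.164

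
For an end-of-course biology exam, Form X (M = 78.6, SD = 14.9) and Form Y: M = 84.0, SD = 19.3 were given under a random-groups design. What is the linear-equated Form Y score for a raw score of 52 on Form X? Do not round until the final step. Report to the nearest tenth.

49.5

Linear equating: y = (SD_Y/SD_X)(x − M_X) + M_Y
y = (19.3/14.9)(52 − 78.6) + 84.0
y = 1.295302 × -26.6 + 84.0 = -34.4550 + 84.0 = 49.5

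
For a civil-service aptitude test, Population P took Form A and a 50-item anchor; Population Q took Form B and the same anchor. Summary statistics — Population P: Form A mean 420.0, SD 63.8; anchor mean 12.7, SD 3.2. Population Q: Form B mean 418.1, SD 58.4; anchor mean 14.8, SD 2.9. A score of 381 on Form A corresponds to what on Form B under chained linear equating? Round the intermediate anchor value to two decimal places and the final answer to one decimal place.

336.3

Form A → anchor (Population P): v = (3.2/63.8)(381 − 420.0) + 12.7 = 10.74
anchor → Form B (Population Q): y = (58.4/2.9)(10.74 − 14.8) + 418.1 = 336.3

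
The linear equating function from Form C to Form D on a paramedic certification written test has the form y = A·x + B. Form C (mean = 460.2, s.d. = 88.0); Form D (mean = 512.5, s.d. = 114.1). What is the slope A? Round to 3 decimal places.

A = SD_Y / SD_X = 114.1 / 88.0 = 1.297

1.297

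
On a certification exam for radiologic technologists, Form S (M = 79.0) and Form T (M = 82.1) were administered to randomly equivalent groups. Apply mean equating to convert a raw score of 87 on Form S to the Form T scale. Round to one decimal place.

Mean equating: y = x + (M_Y − M_X) = 87 + (82.1 − 79.0) = 90.1

90.1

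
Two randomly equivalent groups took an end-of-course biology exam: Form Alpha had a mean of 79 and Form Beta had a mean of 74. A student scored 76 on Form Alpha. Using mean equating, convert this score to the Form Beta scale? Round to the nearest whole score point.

71

Mean equating: y = x + (M_Y − M_X) = 76 + (74 − 79) = 71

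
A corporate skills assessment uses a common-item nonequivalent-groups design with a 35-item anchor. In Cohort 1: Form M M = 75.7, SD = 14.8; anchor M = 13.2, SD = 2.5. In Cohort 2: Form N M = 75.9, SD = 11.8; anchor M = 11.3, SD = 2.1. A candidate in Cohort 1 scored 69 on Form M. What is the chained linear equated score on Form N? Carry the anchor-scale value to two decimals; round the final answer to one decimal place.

Form M → anchor (Cohort 1): v = (2.5/14.8)(69 − 75.7) + 13.2 = 12.07
anchor → Form N (Cohort 2): y = (11.8/2.1)(12.07 − 11.3) + 75.9 = 80.2

80.2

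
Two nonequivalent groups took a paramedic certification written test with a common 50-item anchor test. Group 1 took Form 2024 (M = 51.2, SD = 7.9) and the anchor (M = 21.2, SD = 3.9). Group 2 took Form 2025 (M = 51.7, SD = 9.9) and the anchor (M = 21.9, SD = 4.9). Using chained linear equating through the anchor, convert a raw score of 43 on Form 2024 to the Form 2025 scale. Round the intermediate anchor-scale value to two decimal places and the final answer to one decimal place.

Form 2024 → anchor (Group 1): v = (3.9/7.9)(43 − 51.2) + 21.2 = 17.15
anchor → Form 2025 (Group 2): y = (9.9/4.9)(17.15 − 21.9) + 51.7 = 42.1

42.1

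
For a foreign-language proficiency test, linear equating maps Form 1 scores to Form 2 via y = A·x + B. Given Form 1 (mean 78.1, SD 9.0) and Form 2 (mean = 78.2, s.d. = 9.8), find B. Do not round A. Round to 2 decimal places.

-6.84

A = SD_Y / SD_X = 9.8 / 9.0 = 1.088889
B = M_Y − A·M_X = 78.2 − 1.088889 × 78.1 = -6.84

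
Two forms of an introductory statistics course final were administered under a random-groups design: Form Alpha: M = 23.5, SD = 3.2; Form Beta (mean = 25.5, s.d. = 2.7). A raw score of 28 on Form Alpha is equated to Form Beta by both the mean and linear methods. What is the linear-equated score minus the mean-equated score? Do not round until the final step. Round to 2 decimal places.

Mean-equated: 28 + (25.5 − 23.5) = 30.00
Linear-equated: (2.7/3.2)(28 − 23.5) + 25.5 = 29.297
Difference = 29.297 − 30.00 = -0.70

-0.70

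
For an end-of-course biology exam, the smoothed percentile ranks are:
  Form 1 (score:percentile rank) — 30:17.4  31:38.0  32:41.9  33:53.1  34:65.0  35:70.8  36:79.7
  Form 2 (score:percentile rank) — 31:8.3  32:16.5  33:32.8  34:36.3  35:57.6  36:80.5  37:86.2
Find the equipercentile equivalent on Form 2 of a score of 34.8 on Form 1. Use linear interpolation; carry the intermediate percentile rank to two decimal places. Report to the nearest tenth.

35.5

PR of 34.8 on Form 1: 65.0 + (34.8 − 34)/(35 − 34) × (70.8 − 65.0) = 69.64
On Form 2, PR 69.64 falls between score 35 (PR 57.6) and 36 (PR 80.5).
Interpolate: 35 + (69.64 − 57.6)/(80.5 − 57.6) × (36 − 35) = 35.5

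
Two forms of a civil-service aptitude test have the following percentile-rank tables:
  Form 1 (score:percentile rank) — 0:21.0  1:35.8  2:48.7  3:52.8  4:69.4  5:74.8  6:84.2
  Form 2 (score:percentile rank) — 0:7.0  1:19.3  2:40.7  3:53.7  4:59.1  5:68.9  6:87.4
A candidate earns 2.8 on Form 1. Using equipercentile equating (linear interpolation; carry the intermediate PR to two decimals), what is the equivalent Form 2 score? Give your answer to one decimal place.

PR of 2.8 on Form 1: 48.7 + (2.8 − 2)/(3 − 2) × (52.8 − 48.7) = 51.98
On Form 2, PR 51.98 falls between score 2 (PR 40.7) and 3 (PR 53.7).
Interpolate: 2 + (51.98 − 40.7)/(53.7 − 40.7) × (3 − 2) = 2.9

2.9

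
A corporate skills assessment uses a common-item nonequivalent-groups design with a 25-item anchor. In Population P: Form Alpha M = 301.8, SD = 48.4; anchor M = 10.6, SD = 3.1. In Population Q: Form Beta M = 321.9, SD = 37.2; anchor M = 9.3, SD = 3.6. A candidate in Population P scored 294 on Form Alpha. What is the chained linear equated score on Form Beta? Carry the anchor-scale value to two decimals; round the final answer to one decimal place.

Form Alpha → anchor (Population P): v = (3.1/48.4)(294 − 301.8) + 10.6 = 10.10
anchor → Form Beta (Population Q): y = (37.2/3.6)(10.10 − 9.3) + 321.9 = 330.2

330.2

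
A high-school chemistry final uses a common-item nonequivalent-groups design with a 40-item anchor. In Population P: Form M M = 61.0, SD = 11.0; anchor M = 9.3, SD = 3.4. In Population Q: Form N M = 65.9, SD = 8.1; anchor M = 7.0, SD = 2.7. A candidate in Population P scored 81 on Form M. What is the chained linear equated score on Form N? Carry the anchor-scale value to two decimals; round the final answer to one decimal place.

91.3

Form M → anchor (Population P): v = (3.4/11.0)(81 − 61.0) + 9.3 = 15.48
anchor → Form N (Population Q): y = (8.1/2.7)(15.48 − 7.0) + 65.9 = 91.3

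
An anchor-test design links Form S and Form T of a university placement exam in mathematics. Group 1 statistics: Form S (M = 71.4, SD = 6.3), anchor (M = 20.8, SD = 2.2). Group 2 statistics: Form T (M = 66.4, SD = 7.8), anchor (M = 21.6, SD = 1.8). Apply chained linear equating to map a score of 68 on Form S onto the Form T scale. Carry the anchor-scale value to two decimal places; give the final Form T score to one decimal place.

Form S → anchor (Group 1): v = (2.2/6.3)(68 − 71.4) + 20.8 = 19.61
anchor → Form T (Group 2): y = (7.8/1.8)(19.61 − 21.6) + 66.4 = 57.8

57.8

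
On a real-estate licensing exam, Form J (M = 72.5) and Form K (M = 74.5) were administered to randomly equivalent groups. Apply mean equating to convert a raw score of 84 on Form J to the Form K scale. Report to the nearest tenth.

86.0

Mean equating: y = x + (M_Y − M_X) = 84 + (74.5 − 72.5) = 86.0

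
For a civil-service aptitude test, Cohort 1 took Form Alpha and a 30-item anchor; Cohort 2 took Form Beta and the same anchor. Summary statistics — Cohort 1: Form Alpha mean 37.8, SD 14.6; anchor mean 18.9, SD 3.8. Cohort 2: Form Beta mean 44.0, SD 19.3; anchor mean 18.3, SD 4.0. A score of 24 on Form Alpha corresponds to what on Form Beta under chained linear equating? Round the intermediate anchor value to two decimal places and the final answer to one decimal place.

Form Alpha → anchor (Cohort 1): v = (3.8/14.6)(24 − 37.8) + 18.9 = 15.31
anchor → Form Beta (Cohort 2): y = (19.3/4.0)(15.31 − 18.3) + 44.0 = 29.6

29.6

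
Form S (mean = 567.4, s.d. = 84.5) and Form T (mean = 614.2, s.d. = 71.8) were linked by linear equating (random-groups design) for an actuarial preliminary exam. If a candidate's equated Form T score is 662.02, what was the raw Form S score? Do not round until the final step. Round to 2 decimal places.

Invert y = (SD_Y/SD_X)(x − M_X) + M_Y:
x = (SD_X/SD_Y)(y − M_Y) + M_X = (84.5/71.8)(662.02 − 614.2) + 567.4
x = 1.176880 × 47.820 + 567.4 = 623.68

623.68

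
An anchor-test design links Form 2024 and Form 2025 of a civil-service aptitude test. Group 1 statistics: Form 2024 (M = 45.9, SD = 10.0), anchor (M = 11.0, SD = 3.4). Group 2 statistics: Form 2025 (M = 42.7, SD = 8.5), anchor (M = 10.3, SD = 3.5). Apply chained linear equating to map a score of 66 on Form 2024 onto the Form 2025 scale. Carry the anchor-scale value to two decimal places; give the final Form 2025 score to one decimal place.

Form 2024 → anchor (Group 1): v = (3.4/10.0)(66 − 45.9) + 11.0 = 17.83
anchor → Form 2025 (Group 2): y = (8.5/3.5)(17.83 − 10.3) + 42.7 = 61.0

61.0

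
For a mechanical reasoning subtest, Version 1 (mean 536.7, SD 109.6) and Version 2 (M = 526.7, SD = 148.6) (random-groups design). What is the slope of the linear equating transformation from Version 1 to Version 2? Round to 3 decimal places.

1.356

A = SD_Y / SD_X = 148.6 / 109.6 = 1.356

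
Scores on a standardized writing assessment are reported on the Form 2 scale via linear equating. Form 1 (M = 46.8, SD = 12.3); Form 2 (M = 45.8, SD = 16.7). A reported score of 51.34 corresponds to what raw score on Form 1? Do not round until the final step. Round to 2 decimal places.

50.88

Invert y = (SD_Y/SD_X)(x − M_X) + M_Y:
x = (SD_X/SD_Y)(y − M_Y) + M_X = (12.3/16.7)(51.34 − 45.8) + 46.8
x = 0.736527 × 5.540 + 46.8 = 50.88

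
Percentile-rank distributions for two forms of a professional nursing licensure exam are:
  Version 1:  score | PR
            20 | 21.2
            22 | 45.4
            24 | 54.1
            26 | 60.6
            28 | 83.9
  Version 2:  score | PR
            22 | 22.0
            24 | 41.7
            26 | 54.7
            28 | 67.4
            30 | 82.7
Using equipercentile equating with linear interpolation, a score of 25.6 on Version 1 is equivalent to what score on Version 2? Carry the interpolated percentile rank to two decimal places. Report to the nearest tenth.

26.7

PR of 25.6 on Version 1: 54.1 + (25.6 − 24)/(26 − 24) × (60.6 − 54.1) = 59.30
On Version 2, PR 59.30 falls between score 26 (PR 54.7) and 28 (PR 67.4).
Interpolate: 26 + (59.30 − 54.7)/(67.4 − 54.7) × (28 − 26) = 26.7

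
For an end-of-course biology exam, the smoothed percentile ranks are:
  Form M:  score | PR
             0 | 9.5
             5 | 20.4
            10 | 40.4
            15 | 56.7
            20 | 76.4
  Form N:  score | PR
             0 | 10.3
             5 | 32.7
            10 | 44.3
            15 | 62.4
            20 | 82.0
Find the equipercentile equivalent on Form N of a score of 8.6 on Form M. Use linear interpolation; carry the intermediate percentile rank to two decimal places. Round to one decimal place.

PR of 8.6 on Form M: 20.4 + (8.6 − 5)/(10 − 5) × (40.4 − 20.4) = 34.80
On Form N, PR 34.80 falls between score 5 (PR 32.7) and 10 (PR 44.3).
Interpolate: 5 + (34.80 − 32.7)/(44.3 − 32.7) × (10 − 5) = 5.9

5.9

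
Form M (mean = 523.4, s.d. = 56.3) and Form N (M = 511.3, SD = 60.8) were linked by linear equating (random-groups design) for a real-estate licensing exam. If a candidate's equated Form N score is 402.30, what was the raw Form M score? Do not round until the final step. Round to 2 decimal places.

Invert y = (SD_Y/SD_X)(x − M_X) + M_Y:
x = (SD_X/SD_Y)(y − M_Y) + M_X = (56.3/60.8)(402.30 − 511.3) + 523.4
x = 0.925987 × -109.000 + 523.4 = 422.47

422.47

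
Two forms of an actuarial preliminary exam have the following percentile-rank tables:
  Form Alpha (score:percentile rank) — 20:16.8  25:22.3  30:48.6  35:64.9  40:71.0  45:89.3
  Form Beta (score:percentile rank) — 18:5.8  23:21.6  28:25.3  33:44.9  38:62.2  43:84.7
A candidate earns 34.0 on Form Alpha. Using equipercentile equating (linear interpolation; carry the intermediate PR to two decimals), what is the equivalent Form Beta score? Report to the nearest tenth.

37.8

PR of 34.0 on Form Alpha: 48.6 + (34.0 − 30)/(35 − 30) × (64.9 − 48.6) = 61.64
On Form Beta, PR 61.64 falls between score 33 (PR 44.9) and 38 (PR 62.2).
Interpolate: 33 + (61.64 − 44.9)/(62.2 − 44.9) × (38 − 33) = 37.8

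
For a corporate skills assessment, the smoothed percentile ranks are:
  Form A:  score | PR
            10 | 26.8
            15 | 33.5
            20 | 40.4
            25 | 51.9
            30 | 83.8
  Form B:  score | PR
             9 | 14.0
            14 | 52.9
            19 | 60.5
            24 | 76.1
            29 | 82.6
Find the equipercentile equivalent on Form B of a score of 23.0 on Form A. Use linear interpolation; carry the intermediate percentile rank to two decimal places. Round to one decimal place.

PR of 23.0 on Form A: 40.4 + (23.0 − 20)/(25 − 20) × (51.9 − 40.4) = 47.30
On Form B, PR 47.30 falls between score 9 (PR 14.0) and 14 (PR 52.9).
Interpolate: 9 + (47.30 − 14.0)/(52.9 − 14.0) × (14 − 9) = 13.3

13.3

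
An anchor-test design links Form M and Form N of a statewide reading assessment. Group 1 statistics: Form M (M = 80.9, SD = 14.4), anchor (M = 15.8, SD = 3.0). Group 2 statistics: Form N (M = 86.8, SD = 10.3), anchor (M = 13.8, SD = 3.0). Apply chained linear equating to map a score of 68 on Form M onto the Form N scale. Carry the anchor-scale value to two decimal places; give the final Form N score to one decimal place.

Form M → anchor (Group 1): v = (3.0/14.4)(68 − 80.9) + 15.8 = 13.11
anchor → Form N (Group 2): y = (10.3/3.0)(13.11 − 13.8) + 86.8 = 84.4

84.4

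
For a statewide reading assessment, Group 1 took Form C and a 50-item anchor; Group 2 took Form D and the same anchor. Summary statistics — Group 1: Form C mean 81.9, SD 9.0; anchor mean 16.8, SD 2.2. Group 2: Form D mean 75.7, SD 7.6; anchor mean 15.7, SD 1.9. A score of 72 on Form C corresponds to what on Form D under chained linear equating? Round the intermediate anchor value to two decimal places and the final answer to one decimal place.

Form C → anchor (Group 1): v = (2.2/9.0)(72 − 81.9) + 16.8 = 14.38
anchor → Form D (Group 2): y = (7.6/1.9)(14.38 − 15.7) + 75.7 = 70.4

70.4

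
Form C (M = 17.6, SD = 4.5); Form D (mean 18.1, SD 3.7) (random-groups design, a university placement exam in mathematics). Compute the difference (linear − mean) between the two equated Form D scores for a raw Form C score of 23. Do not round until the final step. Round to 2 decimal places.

Mean-equated: 23 + (18.1 − 17.6) = 23.50
Linear-equated: (3.7/4.5)(23 − 17.6) + 18.1 = 22.540
Difference = 22.540 − 23.50 = -0.96

-0.96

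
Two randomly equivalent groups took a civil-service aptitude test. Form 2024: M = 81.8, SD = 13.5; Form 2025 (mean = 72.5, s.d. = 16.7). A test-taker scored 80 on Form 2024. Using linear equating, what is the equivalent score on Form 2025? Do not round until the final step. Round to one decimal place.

70.3

Linear equating: y = (SD_Y/SD_X)(x − M_X) + M_Y
y = (16.7/13.5)(80 − 81.8) + 72.5
y = 1.237037 × -1.8 + 72.5 = -2.2267 + 72.5 = 70.3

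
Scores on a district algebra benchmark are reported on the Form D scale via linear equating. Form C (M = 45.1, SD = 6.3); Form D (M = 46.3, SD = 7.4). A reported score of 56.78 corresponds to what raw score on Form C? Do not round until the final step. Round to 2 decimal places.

Invert y = (SD_Y/SD_X)(x − M_X) + M_Y:
x = (SD_X/SD_Y)(y − M_Y) + M_X = (6.3/7.4)(56.78 − 46.3) + 45.1
x = 0.851351 × 10.480 + 45.1 = 54.02

54.02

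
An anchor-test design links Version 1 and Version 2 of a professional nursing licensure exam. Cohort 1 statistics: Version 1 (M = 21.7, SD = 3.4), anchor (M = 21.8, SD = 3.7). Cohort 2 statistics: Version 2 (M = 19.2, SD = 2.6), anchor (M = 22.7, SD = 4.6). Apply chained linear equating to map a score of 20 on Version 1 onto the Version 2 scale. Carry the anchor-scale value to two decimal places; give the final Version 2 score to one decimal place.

17.6

Version 1 → anchor (Cohort 1): v = (3.7/3.4)(20 − 21.7) + 21.8 = 19.95
anchor → Version 2 (Cohort 2): y = (2.6/4.6)(19.95 − 22.7) + 19.2 = 17.6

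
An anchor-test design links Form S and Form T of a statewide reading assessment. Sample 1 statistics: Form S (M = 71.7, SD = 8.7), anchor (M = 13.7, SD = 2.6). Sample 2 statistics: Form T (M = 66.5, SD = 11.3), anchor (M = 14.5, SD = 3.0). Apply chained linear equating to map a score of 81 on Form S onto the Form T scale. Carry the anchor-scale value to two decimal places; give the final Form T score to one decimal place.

Form S → anchor (Sample 1): v = (2.6/8.7)(81 − 71.7) + 13.7 = 16.48
anchor → Form T (Sample 2): y = (11.3/3.0)(16.48 − 14.5) + 66.5 = 74.0

74.0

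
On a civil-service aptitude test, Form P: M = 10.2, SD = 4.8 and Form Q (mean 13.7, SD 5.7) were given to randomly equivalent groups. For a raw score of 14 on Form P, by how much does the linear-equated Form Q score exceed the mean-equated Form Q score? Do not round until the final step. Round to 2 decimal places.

0.71

Mean-equated: 14 + (13.7 − 10.2) = 17.50
Linear-equated: (5.7/4.8)(14 − 10.2) + 13.7 = 18.212
Difference = 18.212 − 17.50 = 0.71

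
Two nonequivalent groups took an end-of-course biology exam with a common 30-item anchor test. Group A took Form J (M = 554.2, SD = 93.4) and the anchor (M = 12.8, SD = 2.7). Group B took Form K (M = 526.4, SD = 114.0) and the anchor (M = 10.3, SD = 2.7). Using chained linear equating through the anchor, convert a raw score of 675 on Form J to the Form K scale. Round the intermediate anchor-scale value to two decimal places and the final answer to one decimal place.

Form J → anchor (Group A): v = (2.7/93.4)(675 − 554.2) + 12.8 = 16.29
anchor → Form K (Group B): y = (114.0/2.7)(16.29 − 10.3) + 526.4 = 779.3

779.3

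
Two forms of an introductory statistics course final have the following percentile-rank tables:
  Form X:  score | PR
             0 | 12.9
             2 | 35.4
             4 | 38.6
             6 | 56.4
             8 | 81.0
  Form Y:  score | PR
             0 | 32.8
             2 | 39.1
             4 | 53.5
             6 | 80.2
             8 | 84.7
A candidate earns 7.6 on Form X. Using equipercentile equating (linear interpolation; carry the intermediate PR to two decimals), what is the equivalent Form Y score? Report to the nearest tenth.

5.7

PR of 7.6 on Form X: 56.4 + (7.6 − 6)/(8 − 6) × (81.0 − 56.4) = 76.08
On Form Y, PR 76.08 falls between score 4 (PR 53.5) and 6 (PR 80.2).
Interpolate: 4 + (76.08 − 53.5)/(80.2 − 53.5) × (6 − 4) = 5.7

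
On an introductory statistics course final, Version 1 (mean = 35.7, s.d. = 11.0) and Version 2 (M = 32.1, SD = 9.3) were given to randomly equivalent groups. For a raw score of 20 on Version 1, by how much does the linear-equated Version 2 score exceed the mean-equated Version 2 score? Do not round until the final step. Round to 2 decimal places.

2.43

Mean-equated: 20 + (32.1 − 35.7) = 16.40
Linear-equated: (9.3/11.0)(20 − 35.7) + 32.1 = 18.826
Difference = 18.826 − 16.40 = 2.43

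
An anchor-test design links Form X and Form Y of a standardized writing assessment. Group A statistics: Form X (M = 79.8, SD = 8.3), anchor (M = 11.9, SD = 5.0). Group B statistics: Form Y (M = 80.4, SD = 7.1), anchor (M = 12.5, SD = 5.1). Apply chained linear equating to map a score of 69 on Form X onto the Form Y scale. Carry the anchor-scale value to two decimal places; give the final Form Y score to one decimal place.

Form X → anchor (Group A): v = (5.0/8.3)(69 − 79.8) + 11.9 = 5.39
anchor → Form Y (Group B): y = (7.1/5.1)(5.39 − 12.5) + 80.4 = 70.5

70.5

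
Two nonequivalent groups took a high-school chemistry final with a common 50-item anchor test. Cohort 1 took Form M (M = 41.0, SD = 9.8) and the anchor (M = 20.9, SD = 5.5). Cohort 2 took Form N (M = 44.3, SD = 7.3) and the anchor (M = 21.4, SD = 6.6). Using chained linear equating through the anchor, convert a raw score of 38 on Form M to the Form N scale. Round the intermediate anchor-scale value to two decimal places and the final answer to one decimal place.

Form M → anchor (Cohort 1): v = (5.5/9.8)(38 − 41.0) + 20.9 = 19.22
anchor → Form N (Cohort 2): y = (7.3/6.6)(19.22 − 21.4) + 44.3 = 41.9

41.9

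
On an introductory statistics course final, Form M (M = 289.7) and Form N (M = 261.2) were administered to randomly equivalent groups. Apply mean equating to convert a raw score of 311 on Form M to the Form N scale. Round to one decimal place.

Mean equating: y = x + (M_Y − M_X) = 311 + (261.2 − 289.7) = 282.5

282.5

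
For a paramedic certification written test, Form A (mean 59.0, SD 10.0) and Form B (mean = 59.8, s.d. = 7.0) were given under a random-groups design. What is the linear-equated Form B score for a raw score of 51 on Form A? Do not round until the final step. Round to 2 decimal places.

Linear equating: y = (SD_Y/SD_X)(x − M_X) + M_Y
y = (7.0/10.0)(51 − 59.0) + 59.8
y = 0.700000 × -8.0 + 59.8 = -5.6000 + 59.8 = 54.20

54.20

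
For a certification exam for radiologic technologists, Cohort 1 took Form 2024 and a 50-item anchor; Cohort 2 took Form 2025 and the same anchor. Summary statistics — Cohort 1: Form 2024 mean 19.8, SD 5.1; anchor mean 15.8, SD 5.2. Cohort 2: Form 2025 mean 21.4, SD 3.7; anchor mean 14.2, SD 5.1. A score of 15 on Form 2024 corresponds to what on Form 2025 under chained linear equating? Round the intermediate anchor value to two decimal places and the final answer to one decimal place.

19.0

Form 2024 → anchor (Cohort 1): v = (5.2/5.1)(15 − 19.8) + 15.8 = 10.91
anchor → Form 2025 (Cohort 2): y = (3.7/5.1)(10.91 − 14.2) + 21.4 = 19.0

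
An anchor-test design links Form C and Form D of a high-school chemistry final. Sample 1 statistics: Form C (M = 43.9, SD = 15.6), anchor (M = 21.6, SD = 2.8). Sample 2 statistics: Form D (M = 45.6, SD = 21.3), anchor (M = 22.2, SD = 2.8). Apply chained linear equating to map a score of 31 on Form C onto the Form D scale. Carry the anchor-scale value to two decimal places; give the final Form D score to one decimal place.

23.4

Form C → anchor (Sample 1): v = (2.8/15.6)(31 − 43.9) + 21.6 = 19.28
anchor → Form D (Sample 2): y = (21.3/2.8)(19.28 − 22.2) + 45.6 = 23.4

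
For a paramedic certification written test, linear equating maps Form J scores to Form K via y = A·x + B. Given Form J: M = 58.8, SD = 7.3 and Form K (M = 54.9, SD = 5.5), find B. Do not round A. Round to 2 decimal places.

A = SD_Y / SD_X = 5.5 / 7.3 = 0.753425
B = M_Y − A·M_X = 54.9 − 0.753425 × 58.8 = 10.60

10.60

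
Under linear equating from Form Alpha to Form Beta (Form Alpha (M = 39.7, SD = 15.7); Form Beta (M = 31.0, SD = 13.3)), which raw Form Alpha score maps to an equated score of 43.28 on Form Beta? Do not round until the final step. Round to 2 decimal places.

Invert y = (SD_Y/SD_X)(x − M_X) + M_Y:
x = (SD_X/SD_Y)(y − M_Y) + M_X = (15.7/13.3)(43.28 − 31.0) + 39.7
x = 1.180451 × 12.280 + 39.7 = 54.20

54.20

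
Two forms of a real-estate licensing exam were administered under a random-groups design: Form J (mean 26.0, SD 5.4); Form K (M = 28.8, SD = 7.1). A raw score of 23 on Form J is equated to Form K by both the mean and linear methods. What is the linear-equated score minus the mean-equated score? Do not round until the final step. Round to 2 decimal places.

-0.94

Mean-equated: 23 + (28.8 − 26.0) = 25.80
Linear-equated: (7.1/5.4)(23 − 26.0) + 28.8 = 24.856
Difference = 24.856 − 25.80 = -0.94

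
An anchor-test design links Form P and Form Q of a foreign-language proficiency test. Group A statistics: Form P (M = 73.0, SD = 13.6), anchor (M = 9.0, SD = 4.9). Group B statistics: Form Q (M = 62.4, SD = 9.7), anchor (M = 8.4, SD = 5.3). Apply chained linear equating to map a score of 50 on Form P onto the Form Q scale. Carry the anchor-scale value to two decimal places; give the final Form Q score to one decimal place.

48.3

Form P → anchor (Group A): v = (4.9/13.6)(50 − 73.0) + 9.0 = 0.71
anchor → Form Q (Group B): y = (9.7/5.3)(0.71 − 8.4) + 62.4 = 48.3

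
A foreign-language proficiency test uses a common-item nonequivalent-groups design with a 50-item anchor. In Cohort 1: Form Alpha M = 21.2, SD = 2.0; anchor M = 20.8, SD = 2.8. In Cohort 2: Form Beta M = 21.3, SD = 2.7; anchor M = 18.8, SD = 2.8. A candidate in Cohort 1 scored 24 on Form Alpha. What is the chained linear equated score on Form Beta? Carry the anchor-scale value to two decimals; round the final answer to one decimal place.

27.0

Form Alpha → anchor (Cohort 1): v = (2.8/2.0)(24 − 21.2) + 20.8 = 24.72
anchor → Form Beta (Cohort 2): y = (2.7/2.8)(24.72 − 18.8) + 21.3 = 27.0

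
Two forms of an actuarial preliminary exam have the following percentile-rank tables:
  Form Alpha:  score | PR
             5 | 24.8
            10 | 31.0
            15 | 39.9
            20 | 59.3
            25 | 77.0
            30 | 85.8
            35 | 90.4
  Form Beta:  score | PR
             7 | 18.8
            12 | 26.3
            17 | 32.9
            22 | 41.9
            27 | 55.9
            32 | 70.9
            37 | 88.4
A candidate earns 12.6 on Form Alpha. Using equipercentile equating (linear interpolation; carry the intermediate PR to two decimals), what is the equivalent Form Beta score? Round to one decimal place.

PR of 12.6 on Form Alpha: 31.0 + (12.6 − 10)/(15 − 10) × (39.9 − 31.0) = 35.63
On Form Beta, PR 35.63 falls between score 17 (PR 32.9) and 22 (PR 41.9).
Interpolate: 17 + (35.63 − 32.9)/(41.9 − 32.9) × (22 − 17) = 18.5

18.5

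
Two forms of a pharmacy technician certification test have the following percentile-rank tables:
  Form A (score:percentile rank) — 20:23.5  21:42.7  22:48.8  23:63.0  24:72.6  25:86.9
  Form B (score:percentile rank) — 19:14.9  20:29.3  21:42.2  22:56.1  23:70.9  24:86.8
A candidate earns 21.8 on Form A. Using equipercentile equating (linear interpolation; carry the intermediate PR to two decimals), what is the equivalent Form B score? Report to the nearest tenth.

21.4

PR of 21.8 on Form A: 42.7 + (21.8 − 21)/(22 − 21) × (48.8 − 42.7) = 47.58
On Form B, PR 47.58 falls between score 21 (PR 42.2) and 22 (PR 56.1).
Interpolate: 21 + (47.58 − 42.2)/(56.1 − 42.2) × (22 − 21) = 21.4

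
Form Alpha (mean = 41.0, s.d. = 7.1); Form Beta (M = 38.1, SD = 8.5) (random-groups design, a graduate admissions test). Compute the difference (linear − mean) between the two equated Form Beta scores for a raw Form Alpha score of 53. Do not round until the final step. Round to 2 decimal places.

2.37

Mean-equated: 53 + (38.1 − 41.0) = 50.10
Linear-equated: (8.5/7.1)(53 − 41.0) + 38.1 = 52.466
Difference = 52.466 − 50.10 = 2.37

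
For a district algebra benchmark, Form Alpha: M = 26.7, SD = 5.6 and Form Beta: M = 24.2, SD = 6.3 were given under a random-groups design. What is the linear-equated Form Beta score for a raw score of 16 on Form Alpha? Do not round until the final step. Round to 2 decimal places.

Linear equating: y = (SD_Y/SD_X)(x − M_X) + M_Y
y = (6.3/5.6)(16 − 26.7) + 24.2
y = 1.125000 × -10.7 + 24.2 = -12.0375 + 24.2 = 12.16

12.16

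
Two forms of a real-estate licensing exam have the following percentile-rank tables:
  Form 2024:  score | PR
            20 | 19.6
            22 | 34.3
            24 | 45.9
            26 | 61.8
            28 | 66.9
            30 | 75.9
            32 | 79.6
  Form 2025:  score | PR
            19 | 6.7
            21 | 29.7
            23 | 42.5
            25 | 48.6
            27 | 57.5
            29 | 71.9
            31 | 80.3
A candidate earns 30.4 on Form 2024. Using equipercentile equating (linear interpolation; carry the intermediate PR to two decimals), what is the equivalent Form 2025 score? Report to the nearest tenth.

PR of 30.4 on Form 2024: 75.9 + (30.4 − 30)/(32 − 30) × (79.6 − 75.9) = 76.64
On Form 2025, PR 76.64 falls between score 29 (PR 71.9) and 31 (PR 80.3).
Interpolate: 29 + (76.64 − 71.9)/(80.3 − 71.9) × (31 − 29) = 30.1

30.1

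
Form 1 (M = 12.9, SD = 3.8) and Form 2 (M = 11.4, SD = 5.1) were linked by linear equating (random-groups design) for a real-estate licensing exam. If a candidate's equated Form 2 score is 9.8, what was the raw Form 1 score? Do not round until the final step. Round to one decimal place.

Invert y = (SD_Y/SD_X)(x − M_X) + M_Y:
x = (SD_X/SD_Y)(y − M_Y) + M_X = (3.8/5.1)(9.8 − 11.4) + 12.9
x = 0.745098 × -1.600 + 12.9 = 11.7

11.7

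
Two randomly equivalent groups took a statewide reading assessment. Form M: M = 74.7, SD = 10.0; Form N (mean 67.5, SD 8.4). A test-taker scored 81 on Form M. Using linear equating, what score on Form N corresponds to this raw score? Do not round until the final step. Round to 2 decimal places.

72.79

Linear equating: y = (SD_Y/SD_X)(x − M_X) + M_Y
y = (8.4/10.0)(81 − 74.7) + 67.5
y = 0.840000 × 6.3 + 67.5 = 5.2920 + 67.5 = 72.79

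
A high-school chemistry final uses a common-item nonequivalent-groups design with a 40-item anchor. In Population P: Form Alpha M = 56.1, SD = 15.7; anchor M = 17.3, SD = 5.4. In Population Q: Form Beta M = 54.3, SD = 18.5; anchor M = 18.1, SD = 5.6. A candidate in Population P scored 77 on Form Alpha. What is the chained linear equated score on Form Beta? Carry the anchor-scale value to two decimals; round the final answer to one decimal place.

75.4

Form Alpha → anchor (Population P): v = (5.4/15.7)(77 − 56.1) + 17.3 = 24.49
anchor → Form Beta (Population Q): y = (18.5/5.6)(24.49 − 18.1) + 54.3 = 75.4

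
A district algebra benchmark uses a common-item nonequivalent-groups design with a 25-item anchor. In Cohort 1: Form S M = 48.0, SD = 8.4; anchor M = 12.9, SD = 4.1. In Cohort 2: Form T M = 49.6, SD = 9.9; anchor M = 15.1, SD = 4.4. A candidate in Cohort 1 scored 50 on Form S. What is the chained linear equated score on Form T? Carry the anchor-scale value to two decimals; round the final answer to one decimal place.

Form S → anchor (Cohort 1): v = (4.1/8.4)(50 − 48.0) + 12.9 = 13.88
anchor → Form T (Cohort 2): y = (9.9/4.4)(13.88 − 15.1) + 49.6 = 46.9

46.9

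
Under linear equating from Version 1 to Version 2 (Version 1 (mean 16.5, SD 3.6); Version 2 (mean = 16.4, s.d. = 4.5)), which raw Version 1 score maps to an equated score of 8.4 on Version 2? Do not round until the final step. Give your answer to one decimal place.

Invert y = (SD_Y/SD_X)(x − M_X) + M_Y:
x = (SD_X/SD_Y)(y − M_Y) + M_X = (3.6/4.5)(8.4 − 16.4) + 16.5
x = 0.800000 × -8.000 + 16.5 = 10.1

10.1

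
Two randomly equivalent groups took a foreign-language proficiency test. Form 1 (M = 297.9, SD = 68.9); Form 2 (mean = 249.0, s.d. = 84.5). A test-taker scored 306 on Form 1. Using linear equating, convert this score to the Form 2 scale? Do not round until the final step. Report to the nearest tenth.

258.9

Linear equating: y = (SD_Y/SD_X)(x − M_X) + M_Y
y = (84.5/68.9)(306 − 297.9) + 249.0
y = 1.226415 × 8.1 + 249.0 = 9.9340 + 249.0 = 258.9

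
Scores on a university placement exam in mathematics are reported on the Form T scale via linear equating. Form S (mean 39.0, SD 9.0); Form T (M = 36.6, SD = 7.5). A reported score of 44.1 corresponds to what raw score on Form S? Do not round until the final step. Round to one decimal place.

48.0

Invert y = (SD_Y/SD_X)(x − M_X) + M_Y:
x = (SD_X/SD_Y)(y − M_Y) + M_X = (9.0/7.5)(44.1 − 36.6) + 39.0
x = 1.200000 × 7.500 + 39.0 = 48.0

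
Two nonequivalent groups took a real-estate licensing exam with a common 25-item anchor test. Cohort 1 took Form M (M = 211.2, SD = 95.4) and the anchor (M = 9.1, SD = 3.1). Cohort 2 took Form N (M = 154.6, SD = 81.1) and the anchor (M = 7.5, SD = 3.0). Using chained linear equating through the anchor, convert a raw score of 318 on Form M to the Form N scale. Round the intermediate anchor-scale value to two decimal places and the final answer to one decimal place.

Form M → anchor (Cohort 1): v = (3.1/95.4)(318 − 211.2) + 9.1 = 12.57
anchor → Form N (Cohort 2): y = (81.1/3.0)(12.57 − 7.5) + 154.6 = 291.7

291.7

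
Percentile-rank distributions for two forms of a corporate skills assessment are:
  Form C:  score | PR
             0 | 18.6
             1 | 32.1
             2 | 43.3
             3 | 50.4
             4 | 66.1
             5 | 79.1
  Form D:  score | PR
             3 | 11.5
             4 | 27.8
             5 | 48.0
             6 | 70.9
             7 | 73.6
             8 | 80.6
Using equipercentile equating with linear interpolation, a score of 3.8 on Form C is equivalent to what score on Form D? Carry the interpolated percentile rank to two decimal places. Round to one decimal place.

PR of 3.8 on Form C: 50.4 + (3.8 − 3)/(4 − 3) × (66.1 − 50.4) = 62.96
On Form D, PR 62.96 falls between score 5 (PR 48.0) and 6 (PR 70.9).
Interpolate: 5 + (62.96 − 48.0)/(70.9 − 48.0) × (6 − 5) = 5.7

5.7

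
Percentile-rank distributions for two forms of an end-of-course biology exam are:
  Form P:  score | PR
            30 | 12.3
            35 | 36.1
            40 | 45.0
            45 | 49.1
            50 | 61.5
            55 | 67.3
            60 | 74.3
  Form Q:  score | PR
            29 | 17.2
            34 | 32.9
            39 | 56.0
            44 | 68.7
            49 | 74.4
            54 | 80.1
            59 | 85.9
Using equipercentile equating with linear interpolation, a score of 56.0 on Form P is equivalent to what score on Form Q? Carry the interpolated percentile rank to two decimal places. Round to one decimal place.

PR of 56.0 on Form P: 67.3 + (56.0 − 55)/(60 − 55) × (74.3 − 67.3) = 68.70
On Form Q, PR 68.70 falls between score 39 (PR 56.0) and 44 (PR 68.7).
Interpolate: 39 + (68.70 − 56.0)/(68.7 − 56.0) × (44 − 39) = 44.0

44.0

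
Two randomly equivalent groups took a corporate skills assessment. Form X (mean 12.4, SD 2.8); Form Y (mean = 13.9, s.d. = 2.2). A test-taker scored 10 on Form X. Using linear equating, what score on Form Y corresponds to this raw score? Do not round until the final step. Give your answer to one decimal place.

12.0

Linear equating: y = (SD_Y/SD_X)(x − M_X) + M_Y
y = (2.2/2.8)(10 − 12.4) + 13.9
y = 0.785714 × -2.4 + 13.9 = -1.8857 + 13.9 = 12.0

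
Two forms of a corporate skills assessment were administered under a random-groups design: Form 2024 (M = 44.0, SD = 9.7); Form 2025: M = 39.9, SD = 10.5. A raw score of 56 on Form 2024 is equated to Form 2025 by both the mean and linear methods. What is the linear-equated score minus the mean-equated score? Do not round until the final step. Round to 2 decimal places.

Mean-equated: 56 + (39.9 − 44.0) = 51.90
Linear-equated: (10.5/9.7)(56 − 44.0) + 39.9 = 52.890
Difference = 52.890 − 51.90 = 0.99

0.99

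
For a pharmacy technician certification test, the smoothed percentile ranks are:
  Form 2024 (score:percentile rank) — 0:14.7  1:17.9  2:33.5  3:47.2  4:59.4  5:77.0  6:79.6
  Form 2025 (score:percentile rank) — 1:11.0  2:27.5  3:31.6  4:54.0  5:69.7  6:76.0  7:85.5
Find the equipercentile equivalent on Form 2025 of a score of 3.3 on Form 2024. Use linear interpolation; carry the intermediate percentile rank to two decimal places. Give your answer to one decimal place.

PR of 3.3 on Form 2024: 47.2 + (3.3 − 3)/(4 − 3) × (59.4 − 47.2) = 50.86
On Form 2025, PR 50.86 falls between score 3 (PR 31.6) and 4 (PR 54.0).
Interpolate: 3 + (50.86 − 31.6)/(54.0 − 31.6) × (4 − 3) = 3.9

3.9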